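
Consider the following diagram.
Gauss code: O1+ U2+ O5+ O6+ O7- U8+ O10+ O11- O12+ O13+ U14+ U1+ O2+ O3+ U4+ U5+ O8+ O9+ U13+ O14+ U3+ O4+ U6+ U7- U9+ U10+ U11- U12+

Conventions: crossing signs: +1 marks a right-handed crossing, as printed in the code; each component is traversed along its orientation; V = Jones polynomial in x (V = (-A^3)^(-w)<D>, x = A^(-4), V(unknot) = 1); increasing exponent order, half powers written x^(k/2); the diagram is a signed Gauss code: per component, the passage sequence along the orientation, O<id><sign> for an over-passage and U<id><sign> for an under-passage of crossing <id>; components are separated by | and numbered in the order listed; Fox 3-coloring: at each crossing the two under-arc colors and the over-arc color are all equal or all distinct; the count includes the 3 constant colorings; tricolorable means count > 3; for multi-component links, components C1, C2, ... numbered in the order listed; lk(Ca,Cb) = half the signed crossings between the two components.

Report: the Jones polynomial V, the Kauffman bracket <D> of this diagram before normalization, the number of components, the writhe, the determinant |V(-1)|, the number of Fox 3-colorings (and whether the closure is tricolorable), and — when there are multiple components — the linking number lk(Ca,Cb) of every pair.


V = x^4 + x^6 - x^8 + x^9 - x^10 + x^11 - x^12
<D> = -A^-18 + A^-14 - A^-10 + A^-6 - A^-2 + A^6 + A^14 (w = +10)
1 component over 14 crossings, w = +10
9 Fox colorings among 3^14, |V(-1)| = 3: tricolorable
why: the span of V is 8, forcing >= 8 crossings in any diagram


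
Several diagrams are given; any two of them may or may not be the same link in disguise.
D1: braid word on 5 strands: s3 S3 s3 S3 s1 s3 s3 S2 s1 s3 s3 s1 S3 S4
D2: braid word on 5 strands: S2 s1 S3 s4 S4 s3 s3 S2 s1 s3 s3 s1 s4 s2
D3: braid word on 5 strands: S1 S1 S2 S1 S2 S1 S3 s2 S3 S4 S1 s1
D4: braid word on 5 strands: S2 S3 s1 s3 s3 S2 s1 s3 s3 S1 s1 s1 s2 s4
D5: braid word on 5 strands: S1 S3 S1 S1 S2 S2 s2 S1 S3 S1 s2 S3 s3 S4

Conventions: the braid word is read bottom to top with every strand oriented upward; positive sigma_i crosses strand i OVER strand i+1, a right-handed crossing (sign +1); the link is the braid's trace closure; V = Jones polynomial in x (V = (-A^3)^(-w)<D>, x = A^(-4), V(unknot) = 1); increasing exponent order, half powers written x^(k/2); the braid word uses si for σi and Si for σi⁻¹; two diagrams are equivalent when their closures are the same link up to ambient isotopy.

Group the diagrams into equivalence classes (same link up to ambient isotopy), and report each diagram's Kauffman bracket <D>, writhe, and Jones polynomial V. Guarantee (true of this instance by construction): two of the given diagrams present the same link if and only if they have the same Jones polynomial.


grouping into links: {D1, D2, D4} | {D3, D5}
V(D1) = x^2 + 2x^4 - 2x^5 + x^6 - 2x^7 + x^8  (w +4, c 14, <D> = A^-20 - 2A^-16 + A^-12 - 2A^-8 + 2A^-4 + A^4)
V(D2) = x^2 + 2x^4 - 2x^5 + x^6 - 2x^7 + x^8  [14 crossings, <D> = A^-14 - 2A^-10 + A^-6 - 2A^-2 + 2A^2 + A^10, w = +6]
V(D3) = -x^-9 + 2x^-8 - 3x^-7 + 3x^-6 - 3x^-5 + 3x^-4 - x^-3 + x^-2  [12 crossings, <D> = A^-16 - A^-12 + 3A^-8 - 3A^-4 + 3 - 3A^4 + 2A^8 - A^12, w = -8]
V(D4) = x^2 + 2x^4 - 2x^5 + x^6 - 2x^7 + x^8  (w +6, c 14, <D> = A^-14 - 2A^-10 + A^-6 - 2A^-2 + 2A^2 + A^10)
V(D5) = -x^-9 + 2x^-8 - 3x^-7 + 3x^-6 - 3x^-5 + 3x^-4 - x^-3 + x^-2  [14 crossings, <D> = A^-16 - A^-12 + 3A^-8 - 3A^-4 + 3 - 3A^4 + 2A^8 - A^12, w = -8]
key observation: comparing 5 Jones polynomials yields 2 groups


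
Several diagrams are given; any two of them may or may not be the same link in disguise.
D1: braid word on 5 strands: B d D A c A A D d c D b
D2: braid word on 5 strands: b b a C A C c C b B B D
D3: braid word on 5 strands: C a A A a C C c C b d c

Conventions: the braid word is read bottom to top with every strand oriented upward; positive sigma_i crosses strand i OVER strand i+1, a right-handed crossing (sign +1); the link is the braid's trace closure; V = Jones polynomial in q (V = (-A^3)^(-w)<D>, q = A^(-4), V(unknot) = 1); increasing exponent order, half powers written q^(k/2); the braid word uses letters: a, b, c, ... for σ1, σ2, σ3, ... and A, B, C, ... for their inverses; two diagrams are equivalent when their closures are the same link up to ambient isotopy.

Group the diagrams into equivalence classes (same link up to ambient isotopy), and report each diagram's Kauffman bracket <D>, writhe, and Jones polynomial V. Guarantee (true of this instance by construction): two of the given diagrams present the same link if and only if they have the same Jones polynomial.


equivalence classes: {D1} | {D2, D3}
D1 (bracket A^-14 + A^-10 + 2A^-6 + A^-2 - A^10; 12 crossings at w = -2): V = -q^-4 + q^-1 + 2 + q + q^2
D2 (bracket A^-6 + A^-2 + A^2 + A^6; 12 crossings at w = -2): V = q^-3 + q^-2 + q^-1 + 1
D3 (bracket 1 + A^4 + A^8 + A^12; 12 crossings at w = 0): V = q^-3 + q^-2 + q^-1 + 1
key observation: 2 classes among 3 diagrams; unequal V(q) rules out equality


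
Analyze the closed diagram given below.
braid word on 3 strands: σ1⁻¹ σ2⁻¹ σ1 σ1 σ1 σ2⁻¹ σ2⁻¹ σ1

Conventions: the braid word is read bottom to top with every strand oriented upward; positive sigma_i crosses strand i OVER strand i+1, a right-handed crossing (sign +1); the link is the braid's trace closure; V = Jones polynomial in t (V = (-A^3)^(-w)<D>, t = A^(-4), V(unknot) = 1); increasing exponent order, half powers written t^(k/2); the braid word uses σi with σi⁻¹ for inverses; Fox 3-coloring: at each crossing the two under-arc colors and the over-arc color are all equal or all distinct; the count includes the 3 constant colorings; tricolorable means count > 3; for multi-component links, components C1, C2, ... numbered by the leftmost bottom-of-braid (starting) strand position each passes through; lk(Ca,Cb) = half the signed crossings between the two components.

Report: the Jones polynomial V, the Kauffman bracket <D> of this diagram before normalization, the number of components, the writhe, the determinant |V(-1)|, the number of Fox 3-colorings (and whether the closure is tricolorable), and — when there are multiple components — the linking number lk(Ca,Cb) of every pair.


V(t) = -t^-3 + t^-2 - t^-1 + 3 - t + t^2 - t^3
bracket: -A^-12 + A^-8 - A^-4 + 3 - A^4 + A^8 - A^12, w = 0
1 component, writhe 0, over 8 crossings
det 9, colorings 27 of 3^8 — tricolorable
observation: V spans 6 powers of t: at least 6 crossings in any diagram


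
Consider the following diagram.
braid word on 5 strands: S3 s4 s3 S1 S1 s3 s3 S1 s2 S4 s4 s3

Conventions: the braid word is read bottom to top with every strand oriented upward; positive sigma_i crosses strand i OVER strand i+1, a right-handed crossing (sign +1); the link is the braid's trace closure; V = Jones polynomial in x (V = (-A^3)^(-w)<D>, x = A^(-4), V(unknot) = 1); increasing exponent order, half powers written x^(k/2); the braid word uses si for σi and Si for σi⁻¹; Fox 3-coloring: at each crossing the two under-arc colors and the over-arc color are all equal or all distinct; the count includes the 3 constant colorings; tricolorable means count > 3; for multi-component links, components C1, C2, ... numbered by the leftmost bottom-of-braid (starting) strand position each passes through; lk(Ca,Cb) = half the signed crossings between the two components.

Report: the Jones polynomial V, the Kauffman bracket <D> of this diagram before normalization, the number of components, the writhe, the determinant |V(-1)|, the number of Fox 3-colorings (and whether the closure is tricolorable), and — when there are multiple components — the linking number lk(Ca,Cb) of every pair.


V(x) = -x^-3 + x^-2 - x^-1 + 3 - x + x^2 - x^3
bracket: -A^-6 + A^-2 - A^2 + 3A^6 - A^10 + A^14 - A^18, w = +2
1 component, writhe +2, over 12 crossings
det 9, colorings 27 of 3^12 — tricolorable
observation: w = +2 shifts under R1 moves; the (-A^3)^(-2) factor cancels that in V


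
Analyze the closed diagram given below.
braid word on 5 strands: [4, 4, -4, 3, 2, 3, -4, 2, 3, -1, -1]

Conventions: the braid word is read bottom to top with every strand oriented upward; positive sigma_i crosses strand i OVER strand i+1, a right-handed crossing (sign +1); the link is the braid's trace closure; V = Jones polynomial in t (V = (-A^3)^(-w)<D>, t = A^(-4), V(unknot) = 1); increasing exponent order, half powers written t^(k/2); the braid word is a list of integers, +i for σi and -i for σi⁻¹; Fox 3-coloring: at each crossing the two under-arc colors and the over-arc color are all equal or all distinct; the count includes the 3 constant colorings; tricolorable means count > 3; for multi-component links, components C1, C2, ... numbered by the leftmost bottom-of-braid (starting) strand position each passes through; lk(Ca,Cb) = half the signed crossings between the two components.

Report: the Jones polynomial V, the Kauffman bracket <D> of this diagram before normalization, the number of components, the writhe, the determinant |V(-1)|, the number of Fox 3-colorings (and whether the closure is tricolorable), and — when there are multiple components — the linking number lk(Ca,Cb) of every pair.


Jones polynomial: V(t) = -t^(-3/2) - 2t^(1/2) + t^(3/2) - t^(5/2) + t^(7/2)
<D> = -A^-5 + A^-1 - A^3 + 2A^7 + A^15; writhe +3
components 2, writhe +3 (11 crossings)
linking number lk(C1,C2) = -1
3-colorings: 9 of 3^11, det 6 — tricolorable
note: |V(-1)| = 6: so tricolorable, since 3 divides 6


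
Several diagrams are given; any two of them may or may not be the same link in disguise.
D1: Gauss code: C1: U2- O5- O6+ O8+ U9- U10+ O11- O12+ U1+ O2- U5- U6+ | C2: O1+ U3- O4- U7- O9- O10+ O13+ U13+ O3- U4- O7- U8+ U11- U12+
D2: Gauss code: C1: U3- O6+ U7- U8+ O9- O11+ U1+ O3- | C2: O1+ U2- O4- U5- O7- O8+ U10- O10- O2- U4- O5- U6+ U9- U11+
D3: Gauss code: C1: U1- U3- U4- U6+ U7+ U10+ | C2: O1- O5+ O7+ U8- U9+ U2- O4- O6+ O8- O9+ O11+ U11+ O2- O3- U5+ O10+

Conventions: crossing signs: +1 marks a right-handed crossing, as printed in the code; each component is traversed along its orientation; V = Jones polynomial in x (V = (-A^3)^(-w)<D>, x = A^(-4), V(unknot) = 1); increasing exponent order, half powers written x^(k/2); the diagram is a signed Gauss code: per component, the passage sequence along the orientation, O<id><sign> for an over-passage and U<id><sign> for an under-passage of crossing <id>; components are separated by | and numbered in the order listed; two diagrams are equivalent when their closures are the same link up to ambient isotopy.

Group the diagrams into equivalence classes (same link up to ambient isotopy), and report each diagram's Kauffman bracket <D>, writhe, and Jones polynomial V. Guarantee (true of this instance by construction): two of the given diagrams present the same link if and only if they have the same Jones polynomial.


classes: {D1, D2} | {D3}
V(D1) = x^(-7/2) - x^(-5/2) + x^(-3/2) - 2x^(-1/2) - x^(3/2)  [13 crossings, <D> = A^-9 + 2A^-1 - A^3 + A^7 - A^11, w = -1]
V(D2) = x^(-7/2) - x^(-5/2) + x^(-3/2) - 2x^(-1/2) - x^(3/2)  (w -3, c 11, <D> = A^-15 + 2A^-7 - A^-3 + A - A^5)
V(D3) = -x^(-1/2) - x^(1/2)  [11 crossings, <D> = A + A^5, w = +1]
note: 2 values of V(x) split the 3 diagrams


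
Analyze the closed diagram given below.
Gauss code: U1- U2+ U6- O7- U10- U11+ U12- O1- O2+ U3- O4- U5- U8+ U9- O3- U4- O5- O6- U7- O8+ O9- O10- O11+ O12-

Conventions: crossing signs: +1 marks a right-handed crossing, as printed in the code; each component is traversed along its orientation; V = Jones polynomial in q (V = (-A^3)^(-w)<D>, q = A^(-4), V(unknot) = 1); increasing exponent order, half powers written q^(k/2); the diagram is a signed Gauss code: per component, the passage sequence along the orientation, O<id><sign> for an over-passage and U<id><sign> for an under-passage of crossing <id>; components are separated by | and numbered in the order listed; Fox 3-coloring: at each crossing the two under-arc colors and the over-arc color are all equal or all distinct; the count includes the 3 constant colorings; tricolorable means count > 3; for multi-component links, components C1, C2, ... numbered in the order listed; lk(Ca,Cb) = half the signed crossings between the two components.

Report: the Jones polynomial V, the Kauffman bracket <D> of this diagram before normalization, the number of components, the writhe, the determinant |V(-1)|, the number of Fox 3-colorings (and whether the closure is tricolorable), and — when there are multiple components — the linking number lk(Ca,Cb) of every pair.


V = q^-8 - 2q^-7 + q^-6 - 2q^-5 + 2q^-4 + q^-2
<D> = A^-10 + 2A^-2 - 2A^2 + A^6 - 2A^10 + A^14 (w = -6)
1 component over 12 crossings, w = -6
27 Fox colorings among 3^12, |V(-1)| = 9: tricolorable
why: the span of V is 6, forcing >= 6 crossings in any diagram


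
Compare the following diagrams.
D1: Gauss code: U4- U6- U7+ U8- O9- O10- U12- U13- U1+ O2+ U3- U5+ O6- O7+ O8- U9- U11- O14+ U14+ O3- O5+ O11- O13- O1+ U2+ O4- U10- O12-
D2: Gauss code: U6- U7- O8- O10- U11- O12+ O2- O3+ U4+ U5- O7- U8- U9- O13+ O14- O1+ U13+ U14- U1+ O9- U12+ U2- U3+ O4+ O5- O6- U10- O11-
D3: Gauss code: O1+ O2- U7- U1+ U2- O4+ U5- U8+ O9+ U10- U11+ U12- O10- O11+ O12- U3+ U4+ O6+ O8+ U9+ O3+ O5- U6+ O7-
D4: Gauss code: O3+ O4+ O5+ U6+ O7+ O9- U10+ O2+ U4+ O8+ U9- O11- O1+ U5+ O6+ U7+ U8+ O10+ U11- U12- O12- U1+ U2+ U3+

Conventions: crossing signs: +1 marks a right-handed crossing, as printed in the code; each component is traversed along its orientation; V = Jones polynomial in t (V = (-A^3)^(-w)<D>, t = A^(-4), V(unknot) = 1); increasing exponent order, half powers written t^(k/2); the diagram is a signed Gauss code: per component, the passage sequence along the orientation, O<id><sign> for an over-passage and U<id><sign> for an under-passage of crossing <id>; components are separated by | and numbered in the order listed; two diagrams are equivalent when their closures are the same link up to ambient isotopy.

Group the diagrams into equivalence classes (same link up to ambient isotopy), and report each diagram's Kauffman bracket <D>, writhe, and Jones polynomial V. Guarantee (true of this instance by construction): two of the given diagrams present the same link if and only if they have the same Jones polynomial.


classes: {D1, D2} | {D3} | {D4}
V(D1) = -t^-6 + t^-5 - t^-4 + 2t^-3 - t^-2 + t^-1  [14 crossings, <D> = A^-8 - A^-4 + 2 - A^4 + A^8 - A^12, w = -4]
D2 (bracket A^-8 - A^-4 + 2 - A^4 + A^8 - A^12; 14 crossings at w = -4): V = -t^-6 + t^-5 - t^-4 + 2t^-3 - t^-2 + t^-1
V(D3) = t - t^2 + 2t^3 - t^4 + t^5 - t^6  [12 crossings, <D> = -A^-18 + A^-14 - A^-10 + 2A^-6 - A^-2 + A^2, w = +2]
V(D4) = t^2 - t^3 + 3t^4 - 3t^5 + 3t^6 - 3t^7 + 2t^8 - t^9  [12 crossings, <D> = -A^-18 + 2A^-14 - 3A^-10 + 3A^-6 - 3A^-2 + 3A^2 - A^6 + A^10, w = +6]
note: comparing 4 Jones polynomials yields 3 groups


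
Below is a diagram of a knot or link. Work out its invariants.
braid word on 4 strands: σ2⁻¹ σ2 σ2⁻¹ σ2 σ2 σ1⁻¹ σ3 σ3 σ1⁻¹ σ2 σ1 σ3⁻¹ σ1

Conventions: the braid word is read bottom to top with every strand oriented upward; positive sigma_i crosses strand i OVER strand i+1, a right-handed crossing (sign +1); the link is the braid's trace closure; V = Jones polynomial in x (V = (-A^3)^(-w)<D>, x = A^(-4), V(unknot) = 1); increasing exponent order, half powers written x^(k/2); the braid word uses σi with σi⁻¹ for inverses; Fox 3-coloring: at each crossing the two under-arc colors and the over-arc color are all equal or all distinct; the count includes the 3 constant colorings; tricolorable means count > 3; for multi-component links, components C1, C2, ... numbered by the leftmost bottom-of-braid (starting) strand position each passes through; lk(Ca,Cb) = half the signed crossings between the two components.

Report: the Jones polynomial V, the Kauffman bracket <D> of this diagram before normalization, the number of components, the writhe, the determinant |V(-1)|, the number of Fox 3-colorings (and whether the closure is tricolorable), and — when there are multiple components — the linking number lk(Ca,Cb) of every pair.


V = 1 + x^2 + x^4 + x^6
<D> = -A^-15 - A^-7 - A - A^9 (w = +3)
3 components over 13 crossings, w = +3
lk(C1,C2): +1
lk(C1,C3) = -1
linking number lk(C2,C3) = +2
3 Fox colorings among 3^13, |V(-1)| = 4: not tricolorable
why: the 3 component pairs carry total linking +2


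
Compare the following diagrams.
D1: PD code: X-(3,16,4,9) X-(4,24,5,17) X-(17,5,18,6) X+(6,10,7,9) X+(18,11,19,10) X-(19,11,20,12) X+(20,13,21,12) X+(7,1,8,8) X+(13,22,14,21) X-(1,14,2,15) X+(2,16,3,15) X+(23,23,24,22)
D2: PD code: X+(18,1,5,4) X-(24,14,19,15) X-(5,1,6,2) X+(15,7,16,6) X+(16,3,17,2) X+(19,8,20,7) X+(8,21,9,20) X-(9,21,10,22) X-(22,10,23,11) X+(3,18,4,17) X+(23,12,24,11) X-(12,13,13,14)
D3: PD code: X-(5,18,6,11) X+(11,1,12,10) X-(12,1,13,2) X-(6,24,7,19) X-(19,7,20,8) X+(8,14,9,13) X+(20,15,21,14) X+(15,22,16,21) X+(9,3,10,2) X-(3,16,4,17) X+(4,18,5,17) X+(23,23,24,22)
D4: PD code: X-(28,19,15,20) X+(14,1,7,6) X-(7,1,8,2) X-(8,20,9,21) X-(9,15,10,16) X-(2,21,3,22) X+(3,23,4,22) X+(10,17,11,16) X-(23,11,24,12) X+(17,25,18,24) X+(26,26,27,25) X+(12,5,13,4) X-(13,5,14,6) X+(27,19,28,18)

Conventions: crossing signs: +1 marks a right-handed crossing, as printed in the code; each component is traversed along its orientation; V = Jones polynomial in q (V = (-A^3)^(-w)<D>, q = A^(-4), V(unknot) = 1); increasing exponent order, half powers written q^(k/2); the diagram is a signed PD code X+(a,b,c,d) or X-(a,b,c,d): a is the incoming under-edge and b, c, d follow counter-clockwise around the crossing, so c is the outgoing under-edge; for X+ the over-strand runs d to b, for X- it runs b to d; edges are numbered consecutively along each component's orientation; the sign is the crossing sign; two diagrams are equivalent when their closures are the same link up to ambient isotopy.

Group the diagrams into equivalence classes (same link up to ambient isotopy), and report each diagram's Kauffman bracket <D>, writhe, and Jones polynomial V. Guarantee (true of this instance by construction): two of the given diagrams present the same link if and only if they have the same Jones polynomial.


classes: {D1, D3} | {D2} | {D4}
V(D1) = q^-2 + 2 + q^2  [12 crossings, <D> = A^-2 + 2A^6 + A^14, w = +2]
V(D2) = 1 + q + q^2 + q^3  (w +2, c 12, <D> = A^-6 + A^-2 + A^2 + A^6)
V(D3) = q^-2 + 2 + q^2  (w +2, c 12, <D> = A^-2 + 2A^6 + A^14)
V(D4) = q^-3 + q^-2 + q^-1 + 1  (w 0, c 14, <D> = 1 + A^4 + A^8 + A^12)
note: V(q) takes 3 values over 4 diagrams, fixing the grouping


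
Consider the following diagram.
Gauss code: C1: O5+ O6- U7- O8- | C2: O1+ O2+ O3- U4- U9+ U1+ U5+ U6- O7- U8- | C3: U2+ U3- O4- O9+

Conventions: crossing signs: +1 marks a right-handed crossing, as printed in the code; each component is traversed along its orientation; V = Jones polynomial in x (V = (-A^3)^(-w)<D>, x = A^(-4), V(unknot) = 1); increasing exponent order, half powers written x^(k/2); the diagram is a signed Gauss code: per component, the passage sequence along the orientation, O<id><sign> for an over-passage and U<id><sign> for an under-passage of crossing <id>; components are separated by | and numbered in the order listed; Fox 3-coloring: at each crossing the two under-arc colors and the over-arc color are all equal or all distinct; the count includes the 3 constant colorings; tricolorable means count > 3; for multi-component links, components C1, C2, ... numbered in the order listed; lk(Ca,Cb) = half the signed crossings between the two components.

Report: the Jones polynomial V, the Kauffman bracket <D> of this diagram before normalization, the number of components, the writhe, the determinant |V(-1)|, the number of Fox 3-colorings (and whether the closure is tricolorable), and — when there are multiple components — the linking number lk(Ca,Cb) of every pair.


V(x) = x^-3 + x^-2 + x^-1 + 1
bracket: -A^-3 - A - A^5 - A^9, w = -1
3 components, writhe -1, over 9 crossings
lk(C1,C2) = -1
linking number lk(C1,C3) = 0
lk(C2,C3): 0
det 0, colorings 9 of 3^9 — tricolorable
observation: w = -1 (over 9 crossings) is diagram-only; (-A^3)^(1) removes it from V


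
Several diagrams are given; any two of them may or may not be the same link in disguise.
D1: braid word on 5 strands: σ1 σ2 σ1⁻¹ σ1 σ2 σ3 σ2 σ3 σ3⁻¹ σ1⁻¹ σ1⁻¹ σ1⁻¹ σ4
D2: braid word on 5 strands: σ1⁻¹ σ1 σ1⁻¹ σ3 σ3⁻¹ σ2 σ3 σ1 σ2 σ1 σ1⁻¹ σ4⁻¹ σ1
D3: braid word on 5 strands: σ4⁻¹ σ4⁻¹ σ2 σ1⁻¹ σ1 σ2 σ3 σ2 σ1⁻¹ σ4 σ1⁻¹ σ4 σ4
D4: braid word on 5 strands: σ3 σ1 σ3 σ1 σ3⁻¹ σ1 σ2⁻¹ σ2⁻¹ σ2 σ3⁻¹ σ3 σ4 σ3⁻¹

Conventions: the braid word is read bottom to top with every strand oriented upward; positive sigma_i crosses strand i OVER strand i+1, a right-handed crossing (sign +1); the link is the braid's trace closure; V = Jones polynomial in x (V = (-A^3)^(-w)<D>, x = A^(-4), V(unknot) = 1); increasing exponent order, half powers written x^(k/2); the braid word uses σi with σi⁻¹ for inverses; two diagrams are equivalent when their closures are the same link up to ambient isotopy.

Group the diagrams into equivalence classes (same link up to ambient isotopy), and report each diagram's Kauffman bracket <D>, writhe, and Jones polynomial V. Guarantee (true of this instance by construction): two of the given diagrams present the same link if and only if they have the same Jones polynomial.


grouping into links: {D1, D3} | {D2} | {D4}
V(D1) = -x^(-3/2) - 2x^(1/2) + x^(3/2) - x^(5/2) + x^(7/2)  (w +3, c 13, <D> = -A^-5 + A^-1 - A^3 + 2A^7 + A^15)
V(D2) = -x^(1/2) - x^(5/2)  (w +3, c 13, <D> = A^-1 + A^7)
D3 (bracket -A^-5 + A^-1 - A^3 + 2A^7 + A^15; 13 crossings at w = +3): V = -x^(-3/2) - 2x^(1/2) + x^(3/2) - x^(5/2) + x^(7/2)
D4 (bracket -A^-9 + A^-1 + A^3 + A^7; 13 crossings at w = +3): V = -x^(1/2) - x^(3/2) - x^(5/2) + x^(9/2)
key observation: comparing 4 Jones polynomials yields 3 groups


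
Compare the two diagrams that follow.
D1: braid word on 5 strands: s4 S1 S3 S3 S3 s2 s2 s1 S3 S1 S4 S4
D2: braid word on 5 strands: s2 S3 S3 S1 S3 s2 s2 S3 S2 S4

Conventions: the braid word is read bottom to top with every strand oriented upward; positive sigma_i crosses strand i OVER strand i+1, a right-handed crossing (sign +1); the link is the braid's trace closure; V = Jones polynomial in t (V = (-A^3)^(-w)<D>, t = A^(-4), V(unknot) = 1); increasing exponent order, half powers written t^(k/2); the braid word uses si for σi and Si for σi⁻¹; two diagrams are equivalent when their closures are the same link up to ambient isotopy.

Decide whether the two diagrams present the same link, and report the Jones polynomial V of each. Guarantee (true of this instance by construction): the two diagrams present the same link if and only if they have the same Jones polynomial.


equivalent: yes
D1 (bracket A^-16 + 2A^-8 - A^-4 + 2 - A^4 + A^8; 12 crossings at w = -4): V = t^-5 - t^-4 + 2t^-3 - t^-2 + 2t^-1 + t
D2 (bracket A^-16 + 2A^-8 - A^-4 + 2 - A^4 + A^8; 10 crossings at w = -4): V = t^-5 - t^-4 + 2t^-3 - t^-2 + 2t^-1 + t
key observation: one V(t) for all 2 diagrams — one class (guaranteed)


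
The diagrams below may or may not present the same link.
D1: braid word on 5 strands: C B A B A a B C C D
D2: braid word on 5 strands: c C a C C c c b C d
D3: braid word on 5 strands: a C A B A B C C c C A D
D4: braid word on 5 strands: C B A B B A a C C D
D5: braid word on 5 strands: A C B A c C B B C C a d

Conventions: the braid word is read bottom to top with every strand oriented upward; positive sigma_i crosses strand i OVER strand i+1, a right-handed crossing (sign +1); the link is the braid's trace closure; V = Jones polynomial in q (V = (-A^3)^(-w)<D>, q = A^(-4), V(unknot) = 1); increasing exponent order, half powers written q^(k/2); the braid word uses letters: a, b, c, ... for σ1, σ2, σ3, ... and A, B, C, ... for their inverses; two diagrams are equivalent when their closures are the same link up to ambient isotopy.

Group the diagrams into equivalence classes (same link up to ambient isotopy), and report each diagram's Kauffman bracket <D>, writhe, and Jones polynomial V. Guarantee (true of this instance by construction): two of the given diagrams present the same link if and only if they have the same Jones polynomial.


equivalence classes: {D1, D3, D4, D5} | {D2}
D1 (bracket A^-16 + 2A^-8 - 2A^-4 + 1 - 2A^4 + A^8; 10 crossings at w = -8): V = q^-8 - 2q^-7 + q^-6 - 2q^-5 + 2q^-4 + q^-2
V(D2) = 1  (w +2, c 10, <D> = A^6)
D3 (bracket A^-16 + 2A^-8 - 2A^-4 + 1 - 2A^4 + A^8; 12 crossings at w = -8): V = q^-8 - 2q^-7 + q^-6 - 2q^-5 + 2q^-4 + q^-2
V(D4) = q^-8 - 2q^-7 + q^-6 - 2q^-5 + 2q^-4 + q^-2  [10 crossings, <D> = A^-16 + 2A^-8 - 2A^-4 + 1 - 2A^4 + A^8, w = -8]
D5 (bracket A^-10 + 2A^-2 - 2A^2 + A^6 - 2A^10 + A^14; 12 crossings at w = -6): V = q^-8 - 2q^-7 + q^-6 - 2q^-5 + 2q^-4 + q^-2
key observation: V(q) takes 2 values over 5 diagrams, fixing the grouping


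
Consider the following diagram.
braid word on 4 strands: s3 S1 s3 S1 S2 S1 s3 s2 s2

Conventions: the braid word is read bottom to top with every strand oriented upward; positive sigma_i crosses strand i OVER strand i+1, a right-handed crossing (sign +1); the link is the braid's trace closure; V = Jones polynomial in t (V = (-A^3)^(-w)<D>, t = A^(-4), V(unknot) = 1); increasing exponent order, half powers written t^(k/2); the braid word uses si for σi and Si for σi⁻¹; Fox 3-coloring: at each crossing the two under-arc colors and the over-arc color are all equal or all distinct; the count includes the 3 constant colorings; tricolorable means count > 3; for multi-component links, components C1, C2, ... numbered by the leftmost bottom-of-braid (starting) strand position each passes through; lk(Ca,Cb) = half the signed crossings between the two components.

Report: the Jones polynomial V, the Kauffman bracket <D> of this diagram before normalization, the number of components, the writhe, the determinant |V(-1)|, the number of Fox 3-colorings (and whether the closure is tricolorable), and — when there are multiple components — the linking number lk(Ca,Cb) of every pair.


V = -t^-1 + 2 - t + 2t^2 - t^3 + t^4 - t^5
<D> = A^-17 - A^-13 + A^-9 - 2A^-5 + A^-1 - 2A^3 + A^7 (w = +1)
1 component over 9 crossings, w = +1
9 Fox colorings among 3^9, |V(-1)| = 9: tricolorable
why: |V(-1)| = 9: so tricolorable, since 3 divides 9


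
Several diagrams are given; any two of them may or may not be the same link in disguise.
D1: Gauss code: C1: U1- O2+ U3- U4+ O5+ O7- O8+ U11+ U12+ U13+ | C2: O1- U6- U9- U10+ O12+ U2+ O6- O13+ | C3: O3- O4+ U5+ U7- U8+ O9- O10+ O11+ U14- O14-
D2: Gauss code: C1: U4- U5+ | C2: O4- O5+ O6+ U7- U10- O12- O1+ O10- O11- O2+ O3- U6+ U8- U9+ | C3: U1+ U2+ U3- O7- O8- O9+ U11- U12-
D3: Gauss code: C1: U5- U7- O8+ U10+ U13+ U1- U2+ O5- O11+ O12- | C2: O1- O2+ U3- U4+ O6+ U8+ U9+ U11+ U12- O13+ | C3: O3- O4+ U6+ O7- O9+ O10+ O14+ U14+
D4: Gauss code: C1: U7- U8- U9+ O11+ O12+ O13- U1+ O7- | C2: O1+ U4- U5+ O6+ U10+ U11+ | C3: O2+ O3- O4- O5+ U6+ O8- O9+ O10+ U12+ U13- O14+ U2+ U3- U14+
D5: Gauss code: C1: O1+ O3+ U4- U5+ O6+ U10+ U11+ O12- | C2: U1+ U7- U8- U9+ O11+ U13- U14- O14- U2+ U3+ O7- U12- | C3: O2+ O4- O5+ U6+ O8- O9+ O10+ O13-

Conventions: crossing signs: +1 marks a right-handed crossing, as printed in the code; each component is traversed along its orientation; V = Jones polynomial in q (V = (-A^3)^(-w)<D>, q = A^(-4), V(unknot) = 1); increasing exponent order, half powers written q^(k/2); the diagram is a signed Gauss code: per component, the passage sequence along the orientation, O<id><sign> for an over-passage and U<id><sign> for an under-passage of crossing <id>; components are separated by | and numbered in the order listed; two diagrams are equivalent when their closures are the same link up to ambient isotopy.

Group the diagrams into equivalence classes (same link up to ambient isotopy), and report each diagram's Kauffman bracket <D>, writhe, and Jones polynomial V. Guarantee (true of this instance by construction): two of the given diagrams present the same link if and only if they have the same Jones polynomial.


equivalence classes: {D1, D3, D4, D5} | {D2}
D1 (bracket A^-14 + 2A^-6 + A^2; 14 crossings at w = +2): V = q + 2q^3 + q^5
V(D2) = q^-3 + q^-2 + q^-1 + 1  [12 crossings, <D> = A^-6 + A^-2 + A^2 + A^6, w = -2]
V(D3) = q + 2q^3 + q^5  [14 crossings, <D> = A^-8 + 2 + A^8, w = +4]
V(D4) = q + 2q^3 + q^5  [14 crossings, <D> = A^-8 + 2 + A^8, w = +4]
D5 (bracket A^-14 + 2A^-6 + A^2; 14 crossings at w = +2): V = q + 2q^3 + q^5
key observation: V(q) takes 2 values over 5 diagrams, fixing the grouping


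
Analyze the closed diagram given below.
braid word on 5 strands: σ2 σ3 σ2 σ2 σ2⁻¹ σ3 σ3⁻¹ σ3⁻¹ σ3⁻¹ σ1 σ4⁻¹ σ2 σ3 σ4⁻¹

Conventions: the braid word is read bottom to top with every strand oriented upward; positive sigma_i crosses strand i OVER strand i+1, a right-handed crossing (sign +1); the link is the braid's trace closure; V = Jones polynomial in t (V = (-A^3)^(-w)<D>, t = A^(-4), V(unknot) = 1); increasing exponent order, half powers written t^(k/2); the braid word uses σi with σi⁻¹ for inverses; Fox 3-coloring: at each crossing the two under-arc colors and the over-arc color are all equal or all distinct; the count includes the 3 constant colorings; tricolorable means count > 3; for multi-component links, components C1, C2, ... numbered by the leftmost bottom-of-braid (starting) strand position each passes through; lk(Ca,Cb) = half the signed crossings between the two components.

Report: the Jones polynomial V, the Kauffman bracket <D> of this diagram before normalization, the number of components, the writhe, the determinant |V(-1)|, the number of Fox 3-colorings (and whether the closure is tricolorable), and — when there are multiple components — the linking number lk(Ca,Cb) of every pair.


V = t^-2 - t^-1 + 2 - 2t + t^2 - t^3 + t^4
<D> = A^-10 - A^-6 + A^-2 - 2A^2 + 2A^6 - A^10 + A^14 (w = +2)
1 component over 14 crossings, w = +2
9 Fox colorings among 3^14, |V(-1)| = 9: tricolorable
why: det 9 = |V(-1)|; divisible by 3, so tricolorable


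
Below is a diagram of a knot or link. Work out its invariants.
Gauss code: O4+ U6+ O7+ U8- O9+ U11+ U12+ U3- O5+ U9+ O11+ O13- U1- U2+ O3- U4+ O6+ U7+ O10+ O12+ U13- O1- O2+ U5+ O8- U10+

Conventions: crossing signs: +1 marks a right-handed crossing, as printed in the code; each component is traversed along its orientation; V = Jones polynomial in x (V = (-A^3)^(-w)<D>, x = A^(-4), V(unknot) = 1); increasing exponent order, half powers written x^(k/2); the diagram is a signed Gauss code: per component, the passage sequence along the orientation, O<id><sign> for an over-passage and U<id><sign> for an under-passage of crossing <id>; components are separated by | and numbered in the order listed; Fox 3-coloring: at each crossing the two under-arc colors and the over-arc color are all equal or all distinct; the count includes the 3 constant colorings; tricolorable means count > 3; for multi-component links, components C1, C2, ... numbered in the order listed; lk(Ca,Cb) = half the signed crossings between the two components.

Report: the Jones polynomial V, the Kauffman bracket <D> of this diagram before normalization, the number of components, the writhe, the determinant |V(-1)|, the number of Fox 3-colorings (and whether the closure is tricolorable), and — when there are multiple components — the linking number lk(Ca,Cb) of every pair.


V = 1 - 2x + 4x^2 - 5x^3 + 7x^4 - 7x^5 + 6x^6 - 5x^7 + 3x^8 - x^9
<D> = A^-21 - 3A^-17 + 5A^-13 - 6A^-9 + 7A^-5 - 7A^-1 + 5A^3 - 4A^7 + 2A^11 - A^15 (w = +5)
1 component over 13 crossings, w = +5
3 Fox colorings among 3^13, |V(-1)| = 41: not tricolorable
why: w = +5 shifts under R1 moves; the (-A^3)^(-5) factor cancels that in V


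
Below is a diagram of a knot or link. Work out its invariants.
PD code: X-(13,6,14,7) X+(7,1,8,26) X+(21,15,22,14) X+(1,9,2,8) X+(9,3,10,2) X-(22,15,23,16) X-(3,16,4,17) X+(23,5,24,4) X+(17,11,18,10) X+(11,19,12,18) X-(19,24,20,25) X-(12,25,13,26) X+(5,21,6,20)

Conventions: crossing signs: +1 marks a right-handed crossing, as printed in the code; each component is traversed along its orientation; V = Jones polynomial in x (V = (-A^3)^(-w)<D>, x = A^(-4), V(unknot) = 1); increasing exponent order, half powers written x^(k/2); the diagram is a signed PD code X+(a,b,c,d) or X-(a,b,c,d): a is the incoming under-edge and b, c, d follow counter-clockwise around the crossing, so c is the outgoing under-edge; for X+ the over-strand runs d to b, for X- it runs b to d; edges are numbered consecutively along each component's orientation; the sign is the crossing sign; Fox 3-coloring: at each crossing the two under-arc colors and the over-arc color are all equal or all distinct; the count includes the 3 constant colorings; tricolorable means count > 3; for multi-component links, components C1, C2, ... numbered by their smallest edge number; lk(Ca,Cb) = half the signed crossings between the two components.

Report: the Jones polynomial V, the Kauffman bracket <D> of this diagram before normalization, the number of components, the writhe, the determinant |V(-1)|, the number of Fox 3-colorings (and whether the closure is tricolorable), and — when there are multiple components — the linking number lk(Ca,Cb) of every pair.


Jones polynomial: V(x) = x^-1 - 2 + 4x - 4x^2 + 5x^3 - 5x^4 + 3x^5 - 2x^6 + x^7
<D> = -A^-19 + 2A^-15 - 3A^-11 + 5A^-7 - 5A^-3 + 4A - 4A^5 + 2A^9 - A^13; writhe +3
components 1, writhe +3 (13 crossings)
3-colorings: 9 of 3^13, det 27 — tricolorable
note: |V(-1)| = 27: so tricolorable, since 3 divides 27


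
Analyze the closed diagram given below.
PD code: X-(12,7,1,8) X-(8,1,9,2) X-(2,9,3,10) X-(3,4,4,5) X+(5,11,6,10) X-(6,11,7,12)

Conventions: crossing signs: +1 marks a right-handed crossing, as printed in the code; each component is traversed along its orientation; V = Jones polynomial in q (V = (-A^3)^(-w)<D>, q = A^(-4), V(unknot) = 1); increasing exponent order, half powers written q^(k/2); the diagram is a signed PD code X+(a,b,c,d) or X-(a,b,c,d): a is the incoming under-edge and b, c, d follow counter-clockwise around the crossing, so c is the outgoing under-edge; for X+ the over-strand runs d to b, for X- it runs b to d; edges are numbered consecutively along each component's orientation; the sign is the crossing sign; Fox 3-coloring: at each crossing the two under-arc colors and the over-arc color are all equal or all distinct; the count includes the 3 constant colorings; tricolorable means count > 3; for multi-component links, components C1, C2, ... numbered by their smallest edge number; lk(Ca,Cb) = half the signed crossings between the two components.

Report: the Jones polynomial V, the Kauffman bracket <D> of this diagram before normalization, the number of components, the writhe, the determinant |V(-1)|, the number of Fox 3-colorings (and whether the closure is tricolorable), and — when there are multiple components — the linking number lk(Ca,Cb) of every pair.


Jones polynomial: V(q) = -q^-4 + q^-3 + q^-1
<D> = A^-8 + 1 - A^4; writhe -4
components 1, writhe -4 (6 crossings)
3-colorings: 9 of 3^6, det 3 — tricolorable
note: the span of V is 3, forcing >= 3 crossings in any diagram


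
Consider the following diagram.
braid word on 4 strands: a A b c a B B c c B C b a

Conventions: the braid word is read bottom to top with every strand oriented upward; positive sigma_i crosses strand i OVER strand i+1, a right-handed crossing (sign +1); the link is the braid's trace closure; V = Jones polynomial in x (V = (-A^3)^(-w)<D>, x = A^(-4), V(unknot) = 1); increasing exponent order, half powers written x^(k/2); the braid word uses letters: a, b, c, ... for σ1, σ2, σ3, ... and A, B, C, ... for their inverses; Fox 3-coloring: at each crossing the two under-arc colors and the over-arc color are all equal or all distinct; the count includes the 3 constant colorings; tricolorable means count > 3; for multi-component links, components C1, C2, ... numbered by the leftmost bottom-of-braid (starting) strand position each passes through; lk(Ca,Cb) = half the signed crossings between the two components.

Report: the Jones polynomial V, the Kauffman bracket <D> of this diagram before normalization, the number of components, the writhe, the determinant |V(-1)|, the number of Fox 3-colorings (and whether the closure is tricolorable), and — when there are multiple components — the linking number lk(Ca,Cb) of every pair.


Jones polynomial: V(x) = -x^-2 + x^-1 - 1 + 3x - 2x^2 + 3x^3 - 2x^4 + x^5 - x^6
<D> = A^-15 - A^-11 + 2A^-7 - 3A^-3 + 2A - 3A^5 + A^9 - A^13 + A^17; writhe +3
components 1, writhe +3 (13 crossings)
3-colorings: 9 of 3^13, det 15 — tricolorable
note: w = +3 shifts under R1 moves; the (-A^3)^(-3) factor cancels that in V


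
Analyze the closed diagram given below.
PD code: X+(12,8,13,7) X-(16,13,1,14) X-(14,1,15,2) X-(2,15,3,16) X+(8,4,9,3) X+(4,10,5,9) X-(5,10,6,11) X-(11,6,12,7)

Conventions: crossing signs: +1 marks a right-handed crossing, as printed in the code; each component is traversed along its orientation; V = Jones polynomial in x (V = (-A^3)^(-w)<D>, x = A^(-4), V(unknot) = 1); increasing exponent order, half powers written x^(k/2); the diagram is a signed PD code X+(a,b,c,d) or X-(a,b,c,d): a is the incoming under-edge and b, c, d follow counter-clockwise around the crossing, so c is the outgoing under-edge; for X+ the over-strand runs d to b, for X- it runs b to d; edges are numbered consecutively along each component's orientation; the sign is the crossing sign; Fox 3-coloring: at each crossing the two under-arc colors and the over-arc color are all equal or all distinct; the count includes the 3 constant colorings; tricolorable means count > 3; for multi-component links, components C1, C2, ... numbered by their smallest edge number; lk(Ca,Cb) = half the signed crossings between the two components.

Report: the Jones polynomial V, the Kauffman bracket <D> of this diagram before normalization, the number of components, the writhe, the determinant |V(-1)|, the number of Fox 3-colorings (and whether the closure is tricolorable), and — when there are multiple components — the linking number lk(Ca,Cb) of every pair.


Jones polynomial: V(x) = -x^-4 + x^-3 + x^-1
<D> = A^-2 + A^6 - A^10; writhe -2
components 1, writhe -2 (8 crossings)
3-colorings: 9 of 3^8, det 3 — tricolorable
note: V spans 3 powers of x: at least 3 crossings in any diagram


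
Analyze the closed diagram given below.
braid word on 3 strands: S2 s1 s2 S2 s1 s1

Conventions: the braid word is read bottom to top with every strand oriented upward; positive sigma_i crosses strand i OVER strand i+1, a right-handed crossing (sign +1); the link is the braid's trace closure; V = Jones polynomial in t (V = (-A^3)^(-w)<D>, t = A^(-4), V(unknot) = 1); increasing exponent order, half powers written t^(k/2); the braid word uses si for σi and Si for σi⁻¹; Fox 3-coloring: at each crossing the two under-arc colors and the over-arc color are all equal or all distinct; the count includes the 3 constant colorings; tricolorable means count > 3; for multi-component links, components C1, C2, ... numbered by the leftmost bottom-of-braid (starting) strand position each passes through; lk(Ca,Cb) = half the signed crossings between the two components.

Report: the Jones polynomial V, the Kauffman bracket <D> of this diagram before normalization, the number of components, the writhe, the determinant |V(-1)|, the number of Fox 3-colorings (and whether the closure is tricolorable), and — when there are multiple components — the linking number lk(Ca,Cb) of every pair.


V = t + t^3 - t^4
<D> = -A^-10 + A^-6 + A^2 (w = +2)
1 component over 6 crossings, w = +2
9 Fox colorings among 3^6, |V(-1)| = 3: tricolorable
why: w = +2 shifts under R1 moves; the (-A^3)^(-2) factor cancels that in V


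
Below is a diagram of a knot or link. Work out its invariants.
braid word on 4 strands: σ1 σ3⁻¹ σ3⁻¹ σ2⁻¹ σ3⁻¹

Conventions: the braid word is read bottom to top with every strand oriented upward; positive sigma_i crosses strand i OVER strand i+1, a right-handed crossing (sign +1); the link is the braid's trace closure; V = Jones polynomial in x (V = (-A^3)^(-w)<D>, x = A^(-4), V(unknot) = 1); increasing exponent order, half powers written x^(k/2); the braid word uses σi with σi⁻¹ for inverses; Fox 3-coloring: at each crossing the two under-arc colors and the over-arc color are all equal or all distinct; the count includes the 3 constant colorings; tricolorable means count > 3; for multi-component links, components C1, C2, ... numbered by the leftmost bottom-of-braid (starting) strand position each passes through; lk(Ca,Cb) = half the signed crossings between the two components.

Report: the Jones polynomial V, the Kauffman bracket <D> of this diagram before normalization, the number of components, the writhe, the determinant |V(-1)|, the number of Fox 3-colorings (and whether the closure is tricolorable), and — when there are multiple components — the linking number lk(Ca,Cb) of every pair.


V = -x^-4 + x^-3 + x^-1
<D> = -A^-5 - A^3 + A^7 (w = -3)
1 component over 5 crossings, w = -3
9 Fox colorings among 3^5, |V(-1)| = 3: tricolorable
why: the span of V is 3, forcing >= 3 crossings in any diagram
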